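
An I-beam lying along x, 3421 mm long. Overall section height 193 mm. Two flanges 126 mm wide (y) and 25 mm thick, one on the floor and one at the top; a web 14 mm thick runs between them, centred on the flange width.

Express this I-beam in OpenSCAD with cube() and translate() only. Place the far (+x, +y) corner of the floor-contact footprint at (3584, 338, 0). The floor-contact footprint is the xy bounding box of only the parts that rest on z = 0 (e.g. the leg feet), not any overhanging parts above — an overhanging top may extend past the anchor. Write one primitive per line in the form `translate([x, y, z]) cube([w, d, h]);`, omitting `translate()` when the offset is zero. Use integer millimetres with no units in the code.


translate([163, 212, 0]) cube([3421, 126, 25]);
translate([163, 268, 25]) cube([3421, 14, 143]);
translate([163, 212, 168]) cube([3421, 126, 25]);


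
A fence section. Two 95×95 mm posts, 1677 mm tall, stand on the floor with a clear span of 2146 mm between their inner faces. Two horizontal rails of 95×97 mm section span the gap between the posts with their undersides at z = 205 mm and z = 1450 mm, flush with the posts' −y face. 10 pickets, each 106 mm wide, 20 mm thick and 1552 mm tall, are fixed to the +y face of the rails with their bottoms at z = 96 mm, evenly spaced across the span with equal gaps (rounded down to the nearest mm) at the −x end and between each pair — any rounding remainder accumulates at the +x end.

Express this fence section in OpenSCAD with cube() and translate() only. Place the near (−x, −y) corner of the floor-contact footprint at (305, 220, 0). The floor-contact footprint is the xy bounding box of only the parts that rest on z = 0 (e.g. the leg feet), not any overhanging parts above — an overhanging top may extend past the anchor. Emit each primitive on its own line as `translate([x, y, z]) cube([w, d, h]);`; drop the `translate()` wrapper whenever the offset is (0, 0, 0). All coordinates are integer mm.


translate([305, 220, 0]) cube([95, 95, 1677]);
translate([2546, 220, 0]) cube([95, 95, 1677]);
translate([400, 220, 205]) cube([2146, 95, 97]);
translate([400, 220, 1450]) cube([2146, 95, 97]);
translate([498, 315, 96]) cube([106, 20, 1552]);
translate([702, 315, 96]) cube([106, 20, 1552]);
translate([906, 315, 96]) cube([106, 20, 1552]);
translate([1110, 315, 96]) cube([106, 20, 1552]);
translate([1314, 315, 96]) cube([106, 20, 1552]);
translate([1518, 315, 96]) cube([106, 20, 1552]);
translate([1722, 315, 96]) cube([106, 20, 1552]);
translate([1926, 315, 96]) cube([106, 20, 1552]);
translate([2130, 315, 96]) cube([106, 20, 1552]);
translate([2334, 315, 96]) cube([106, 20, 1552]);


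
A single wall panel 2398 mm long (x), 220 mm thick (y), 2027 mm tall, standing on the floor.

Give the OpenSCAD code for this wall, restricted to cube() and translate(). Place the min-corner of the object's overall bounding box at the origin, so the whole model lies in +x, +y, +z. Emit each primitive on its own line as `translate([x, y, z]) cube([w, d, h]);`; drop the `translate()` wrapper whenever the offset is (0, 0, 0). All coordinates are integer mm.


cube([2398, 220, 2027]);


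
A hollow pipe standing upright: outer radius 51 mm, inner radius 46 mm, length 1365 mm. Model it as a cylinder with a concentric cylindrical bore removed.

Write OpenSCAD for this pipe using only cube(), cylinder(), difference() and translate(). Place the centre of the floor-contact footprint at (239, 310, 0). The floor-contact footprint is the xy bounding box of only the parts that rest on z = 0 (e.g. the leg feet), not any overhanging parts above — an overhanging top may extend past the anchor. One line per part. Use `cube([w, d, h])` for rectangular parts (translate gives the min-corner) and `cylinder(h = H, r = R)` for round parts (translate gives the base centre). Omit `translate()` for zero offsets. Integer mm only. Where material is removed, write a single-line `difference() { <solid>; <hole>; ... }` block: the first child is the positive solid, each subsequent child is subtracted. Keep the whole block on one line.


difference() { translate([239, 310, 0]) cylinder(h = 1365, r = 51); translate([239, 310, 0]) cylinder(h = 1365, r = 46); }


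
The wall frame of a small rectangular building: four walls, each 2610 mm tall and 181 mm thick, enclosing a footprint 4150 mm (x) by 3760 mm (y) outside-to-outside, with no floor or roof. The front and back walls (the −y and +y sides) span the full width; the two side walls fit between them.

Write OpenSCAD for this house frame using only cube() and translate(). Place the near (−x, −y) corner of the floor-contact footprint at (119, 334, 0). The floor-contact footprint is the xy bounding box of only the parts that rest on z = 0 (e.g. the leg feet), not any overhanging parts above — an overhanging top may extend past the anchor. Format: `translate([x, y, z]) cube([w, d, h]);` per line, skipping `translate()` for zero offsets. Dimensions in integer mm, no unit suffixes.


translate([119, 334, 0]) cube([4150, 181, 2610]);
translate([119, 3913, 0]) cube([4150, 181, 2610]);
translate([119, 515, 0]) cube([181, 3398, 2610]);
translate([4088, 515, 0]) cube([181, 3398, 2610]);


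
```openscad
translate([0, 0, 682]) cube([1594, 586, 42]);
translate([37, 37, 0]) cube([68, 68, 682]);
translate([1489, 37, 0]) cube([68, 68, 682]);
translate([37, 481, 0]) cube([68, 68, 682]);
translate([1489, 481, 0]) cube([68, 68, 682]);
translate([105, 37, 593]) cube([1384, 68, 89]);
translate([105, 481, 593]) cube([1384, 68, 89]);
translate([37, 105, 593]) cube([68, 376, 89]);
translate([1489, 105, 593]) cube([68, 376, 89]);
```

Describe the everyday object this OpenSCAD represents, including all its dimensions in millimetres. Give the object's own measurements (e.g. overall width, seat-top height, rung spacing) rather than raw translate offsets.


A table: top 1594 mm (x) × 586 mm (y), 42 mm thick, upper face at z = 724 mm, on four 68×68 mm square legs, each inset 37 mm from the nearest pair of top edges from z = 0 to the bottom of the top. Four apron rails, 68 mm thick and 89 mm tall, run between adjacent legs with their top edges flush with the underside of the top and their outer faces flush with the legs' outer faces.


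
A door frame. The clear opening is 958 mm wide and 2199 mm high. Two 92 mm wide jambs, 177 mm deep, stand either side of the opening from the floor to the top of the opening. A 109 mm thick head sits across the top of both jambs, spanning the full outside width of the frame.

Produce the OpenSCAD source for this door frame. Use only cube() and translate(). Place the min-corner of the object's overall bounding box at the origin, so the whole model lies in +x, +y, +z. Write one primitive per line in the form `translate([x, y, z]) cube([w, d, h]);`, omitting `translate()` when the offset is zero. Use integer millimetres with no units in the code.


cube([92, 177, 2199]);
translate([1050, 0, 0]) cube([92, 177, 2199]);
translate([0, 0, 2199]) cube([1142, 177, 109]);


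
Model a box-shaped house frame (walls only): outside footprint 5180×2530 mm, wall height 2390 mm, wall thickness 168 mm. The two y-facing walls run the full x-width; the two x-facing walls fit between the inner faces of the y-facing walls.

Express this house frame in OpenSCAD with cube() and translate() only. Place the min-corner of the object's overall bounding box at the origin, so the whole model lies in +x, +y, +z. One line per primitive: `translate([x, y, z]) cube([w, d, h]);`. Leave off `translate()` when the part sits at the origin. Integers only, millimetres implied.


cube([5180, 168, 2390]);
translate([0, 2362, 0]) cube([5180, 168, 2390]);
translate([0, 168, 0]) cube([168, 2194, 2390]);
translate([5012, 168, 0]) cube([168, 2194, 2390]);


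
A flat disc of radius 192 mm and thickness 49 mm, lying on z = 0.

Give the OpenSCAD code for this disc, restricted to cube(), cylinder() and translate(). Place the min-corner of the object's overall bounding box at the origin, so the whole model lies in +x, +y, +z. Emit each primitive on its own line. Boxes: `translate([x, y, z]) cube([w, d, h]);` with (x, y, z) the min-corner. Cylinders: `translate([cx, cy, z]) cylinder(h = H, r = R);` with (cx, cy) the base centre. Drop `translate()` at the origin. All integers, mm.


translate([192, 192, 0]) cylinder(h = 49, r = 192);


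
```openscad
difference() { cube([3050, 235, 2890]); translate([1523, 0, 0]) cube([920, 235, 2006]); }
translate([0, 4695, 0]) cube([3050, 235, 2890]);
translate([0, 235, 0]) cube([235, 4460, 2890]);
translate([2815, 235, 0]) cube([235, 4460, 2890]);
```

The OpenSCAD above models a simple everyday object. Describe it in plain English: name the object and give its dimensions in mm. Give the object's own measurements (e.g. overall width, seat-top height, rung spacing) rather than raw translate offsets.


A single room: four walls, each 2890 mm tall and 235 mm thick, enclosing an outside footprint 3050×4930 mm (x × y), no floor or roof. The front and back walls (−y and +y sides) run the full x-width; the side walls fit between their inner faces. A door opening 920 mm wide and 2006 mm tall is cut through the front wall from the floor up, its −x edge 1523 mm from the wall's −x end.


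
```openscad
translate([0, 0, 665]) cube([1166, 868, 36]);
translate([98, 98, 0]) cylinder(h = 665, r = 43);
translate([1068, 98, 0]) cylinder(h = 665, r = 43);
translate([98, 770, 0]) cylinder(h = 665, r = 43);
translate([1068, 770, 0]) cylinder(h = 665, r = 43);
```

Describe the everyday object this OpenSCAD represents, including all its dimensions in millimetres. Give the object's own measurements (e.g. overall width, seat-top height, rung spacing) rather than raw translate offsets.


A table: top 1166 mm (x) × 868 mm (y), 36 mm thick, upper face at z = 701 mm, on four round legs of 86 mm diameter, each leg's bounding box inset 55 mm from the nearest pair of top edges from z = 0 to the bottom of the top.


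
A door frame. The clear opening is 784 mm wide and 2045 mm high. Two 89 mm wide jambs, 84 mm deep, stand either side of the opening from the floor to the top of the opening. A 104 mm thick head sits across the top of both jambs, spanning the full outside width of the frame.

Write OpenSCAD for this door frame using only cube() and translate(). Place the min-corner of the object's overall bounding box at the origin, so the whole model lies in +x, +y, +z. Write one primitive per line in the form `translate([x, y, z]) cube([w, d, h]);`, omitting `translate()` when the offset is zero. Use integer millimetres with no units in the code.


cube([89, 84, 2045]);
translate([873, 0, 0]) cube([89, 84, 2045]);
translate([0, 0, 2045]) cube([962, 84, 104]);


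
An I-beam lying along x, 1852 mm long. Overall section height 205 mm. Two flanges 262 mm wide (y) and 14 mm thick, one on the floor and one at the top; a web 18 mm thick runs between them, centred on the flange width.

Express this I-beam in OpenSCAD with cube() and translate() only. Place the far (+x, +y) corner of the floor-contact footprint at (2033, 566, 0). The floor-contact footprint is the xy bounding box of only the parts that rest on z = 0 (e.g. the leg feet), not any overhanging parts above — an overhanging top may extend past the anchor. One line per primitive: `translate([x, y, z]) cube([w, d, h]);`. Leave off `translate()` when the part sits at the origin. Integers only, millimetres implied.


translate([181, 304, 0]) cube([1852, 262, 14]);
translate([181, 426, 14]) cube([1852, 18, 177]);
translate([181, 304, 191]) cube([1852, 262, 14]);


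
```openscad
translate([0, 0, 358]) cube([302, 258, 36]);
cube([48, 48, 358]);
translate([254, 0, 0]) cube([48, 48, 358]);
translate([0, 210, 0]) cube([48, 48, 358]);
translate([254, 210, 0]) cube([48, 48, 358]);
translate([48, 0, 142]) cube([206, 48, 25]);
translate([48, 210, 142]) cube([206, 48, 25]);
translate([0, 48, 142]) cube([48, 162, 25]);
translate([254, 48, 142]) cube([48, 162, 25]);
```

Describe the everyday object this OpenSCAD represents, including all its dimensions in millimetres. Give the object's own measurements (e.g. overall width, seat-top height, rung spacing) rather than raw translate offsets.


A simple wooden stool: a rectangular seat 302 mm (x) by 258 mm (y), 36 mm thick, top face at z = 394 mm, on four square legs, each 48×48 mm in cross-section. The legs rest on z = 0, each flush with a corner of the seat. Four stretchers, 48 mm wide and 25 mm tall, connect adjacent legs with their undersides at z = 142 mm, each running between the inner faces of the legs it joins and aligned with the legs' outer faces on the other axis.


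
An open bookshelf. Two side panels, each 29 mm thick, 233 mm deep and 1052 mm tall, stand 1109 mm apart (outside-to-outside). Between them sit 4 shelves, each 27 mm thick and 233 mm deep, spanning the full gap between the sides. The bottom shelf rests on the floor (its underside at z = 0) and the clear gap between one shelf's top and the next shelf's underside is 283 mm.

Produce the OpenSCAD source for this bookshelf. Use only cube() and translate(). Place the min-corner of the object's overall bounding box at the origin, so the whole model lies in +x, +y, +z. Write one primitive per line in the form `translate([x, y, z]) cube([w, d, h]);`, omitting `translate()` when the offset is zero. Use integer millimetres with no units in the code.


cube([29, 233, 1052]);
translate([1080, 0, 0]) cube([29, 233, 1052]);
translate([29, 0, 0]) cube([1051, 233, 27]);
translate([29, 0, 310]) cube([1051, 233, 27]);
translate([29, 0, 620]) cube([1051, 233, 27]);
translate([29, 0, 930]) cube([1051, 233, 27]);


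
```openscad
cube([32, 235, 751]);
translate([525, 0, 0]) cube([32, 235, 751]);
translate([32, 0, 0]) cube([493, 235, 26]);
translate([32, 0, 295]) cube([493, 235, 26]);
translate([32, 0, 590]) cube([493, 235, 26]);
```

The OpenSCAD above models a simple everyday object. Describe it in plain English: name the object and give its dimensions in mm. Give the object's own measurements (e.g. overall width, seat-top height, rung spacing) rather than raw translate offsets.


An open bookshelf. Two side panels, each 32 mm thick, 235 mm deep and 751 mm tall, stand 557 mm apart (outside-to-outside). Between them sit 3 shelves, each 26 mm thick and 235 mm deep, spanning the full gap between the sides. The bottom shelf rests on the floor (its underside at z = 0) and the clear gap between one shelf's top and the next shelf's underside is 269 mm.


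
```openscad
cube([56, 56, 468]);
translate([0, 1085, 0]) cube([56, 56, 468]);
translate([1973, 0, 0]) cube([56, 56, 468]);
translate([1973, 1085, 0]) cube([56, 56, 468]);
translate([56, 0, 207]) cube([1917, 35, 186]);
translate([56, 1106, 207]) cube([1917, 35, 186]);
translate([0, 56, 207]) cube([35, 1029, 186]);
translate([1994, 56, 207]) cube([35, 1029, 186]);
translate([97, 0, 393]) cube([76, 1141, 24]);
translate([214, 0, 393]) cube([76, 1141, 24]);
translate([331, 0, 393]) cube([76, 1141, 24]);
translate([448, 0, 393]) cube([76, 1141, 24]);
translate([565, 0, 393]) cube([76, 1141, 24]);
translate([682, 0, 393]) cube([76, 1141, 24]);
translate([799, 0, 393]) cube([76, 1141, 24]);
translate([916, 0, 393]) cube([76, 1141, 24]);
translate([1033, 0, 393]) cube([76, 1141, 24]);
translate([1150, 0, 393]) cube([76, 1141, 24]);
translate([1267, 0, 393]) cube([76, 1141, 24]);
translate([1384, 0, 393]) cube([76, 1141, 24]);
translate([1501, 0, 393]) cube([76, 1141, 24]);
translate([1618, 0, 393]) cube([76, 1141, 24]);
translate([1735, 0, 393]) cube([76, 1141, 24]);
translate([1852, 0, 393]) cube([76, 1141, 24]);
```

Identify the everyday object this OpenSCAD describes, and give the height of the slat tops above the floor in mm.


A bed frame. The slat-top height is 417 mm.

Four posts, four rails, and a row of slats — a bed frame. Slats sit on the rails at z = 207 + 186 = 393; with slat thickness 24, the top is 417 mm.


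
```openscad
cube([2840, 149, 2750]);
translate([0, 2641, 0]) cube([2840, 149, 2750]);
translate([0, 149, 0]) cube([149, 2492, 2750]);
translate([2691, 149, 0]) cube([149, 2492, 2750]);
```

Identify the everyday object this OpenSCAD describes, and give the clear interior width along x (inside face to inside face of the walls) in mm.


A house (or room) frame. The interior width is 2542 mm.

Four 2750 mm walls enclosing a rectangle with no floor or roof — a room or house frame. Outside width is 2840 mm and wall thickness is 149 mm, so the interior width is 2840 − 2 × 149 = 2542 mm.


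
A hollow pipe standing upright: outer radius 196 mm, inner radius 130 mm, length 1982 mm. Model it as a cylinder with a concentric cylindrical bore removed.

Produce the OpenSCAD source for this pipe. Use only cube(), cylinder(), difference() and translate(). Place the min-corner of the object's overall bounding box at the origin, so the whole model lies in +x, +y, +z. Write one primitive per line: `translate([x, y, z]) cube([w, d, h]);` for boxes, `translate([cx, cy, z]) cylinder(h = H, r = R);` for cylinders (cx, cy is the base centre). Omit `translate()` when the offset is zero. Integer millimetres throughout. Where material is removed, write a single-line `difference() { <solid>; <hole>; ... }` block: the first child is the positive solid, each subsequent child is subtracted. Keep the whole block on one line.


difference() { translate([196, 196, 0]) cylinder(h = 1982, r = 196); translate([196, 196, 0]) cylinder(h = 1982, r = 130); }


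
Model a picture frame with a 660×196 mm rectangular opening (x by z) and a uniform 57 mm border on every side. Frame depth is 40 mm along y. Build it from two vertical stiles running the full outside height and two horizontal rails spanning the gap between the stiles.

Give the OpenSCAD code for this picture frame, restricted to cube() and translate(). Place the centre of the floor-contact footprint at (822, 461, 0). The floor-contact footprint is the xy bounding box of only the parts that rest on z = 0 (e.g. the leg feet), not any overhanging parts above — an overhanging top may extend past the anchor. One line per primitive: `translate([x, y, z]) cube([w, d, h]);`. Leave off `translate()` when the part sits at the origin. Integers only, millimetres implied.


translate([435, 441, 0]) cube([57, 40, 310]);
translate([1152, 441, 0]) cube([57, 40, 310]);
translate([492, 441, 0]) cube([660, 40, 57]);
translate([492, 441, 253]) cube([660, 40, 57]);


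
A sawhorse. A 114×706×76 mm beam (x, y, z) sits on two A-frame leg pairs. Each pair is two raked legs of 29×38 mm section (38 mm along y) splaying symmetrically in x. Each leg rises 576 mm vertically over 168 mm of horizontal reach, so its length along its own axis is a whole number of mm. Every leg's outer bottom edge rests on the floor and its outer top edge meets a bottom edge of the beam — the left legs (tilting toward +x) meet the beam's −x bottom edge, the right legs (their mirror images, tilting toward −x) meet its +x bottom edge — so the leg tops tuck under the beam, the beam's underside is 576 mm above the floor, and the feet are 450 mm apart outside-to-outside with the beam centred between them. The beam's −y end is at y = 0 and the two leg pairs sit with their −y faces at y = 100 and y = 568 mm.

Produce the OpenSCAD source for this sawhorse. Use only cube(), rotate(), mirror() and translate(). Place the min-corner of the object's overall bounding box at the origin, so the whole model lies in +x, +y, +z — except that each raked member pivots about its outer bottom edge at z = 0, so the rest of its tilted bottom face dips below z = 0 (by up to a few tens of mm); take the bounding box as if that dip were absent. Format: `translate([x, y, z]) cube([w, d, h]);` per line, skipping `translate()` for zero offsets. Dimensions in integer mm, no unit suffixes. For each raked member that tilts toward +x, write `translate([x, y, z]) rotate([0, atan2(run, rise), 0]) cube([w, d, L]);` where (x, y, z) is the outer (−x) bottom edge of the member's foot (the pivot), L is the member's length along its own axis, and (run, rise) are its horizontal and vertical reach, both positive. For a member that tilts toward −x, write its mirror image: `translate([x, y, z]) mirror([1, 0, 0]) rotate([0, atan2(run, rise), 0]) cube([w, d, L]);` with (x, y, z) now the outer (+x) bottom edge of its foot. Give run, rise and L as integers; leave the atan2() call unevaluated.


translate([168, 0, 576]) cube([114, 706, 76]);
translate([0, 100, 0]) rotate([0, atan2(168, 576), 0]) cube([29, 38, 600]);
translate([450, 100, 0]) mirror([1, 0, 0]) rotate([0, atan2(168, 576), 0]) cube([29, 38, 600]);
translate([0, 568, 0]) rotate([0, atan2(168, 576), 0]) cube([29, 38, 600]);
translate([450, 568, 0]) mirror([1, 0, 0]) rotate([0, atan2(168, 576), 0]) cube([29, 38, 600]);


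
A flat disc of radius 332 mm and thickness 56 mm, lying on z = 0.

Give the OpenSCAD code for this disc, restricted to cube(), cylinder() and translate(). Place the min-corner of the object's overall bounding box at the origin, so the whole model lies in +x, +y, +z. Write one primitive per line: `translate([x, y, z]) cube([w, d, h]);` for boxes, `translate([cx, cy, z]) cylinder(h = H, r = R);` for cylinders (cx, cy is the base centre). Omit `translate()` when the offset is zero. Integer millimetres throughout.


translate([332, 332, 0]) cylinder(h = 56, r = 332);


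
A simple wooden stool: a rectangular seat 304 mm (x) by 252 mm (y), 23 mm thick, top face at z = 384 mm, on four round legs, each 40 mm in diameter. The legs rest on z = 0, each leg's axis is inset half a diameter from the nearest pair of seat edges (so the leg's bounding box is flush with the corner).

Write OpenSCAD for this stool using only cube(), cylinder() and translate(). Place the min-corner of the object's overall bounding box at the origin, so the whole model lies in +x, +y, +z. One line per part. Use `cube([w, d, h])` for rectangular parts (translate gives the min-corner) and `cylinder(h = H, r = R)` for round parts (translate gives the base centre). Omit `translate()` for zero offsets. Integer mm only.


translate([0, 0, 361]) cube([304, 252, 23]);
translate([20, 20, 0]) cylinder(h = 361, r = 20);
translate([284, 20, 0]) cylinder(h = 361, r = 20);
translate([20, 232, 0]) cylinder(h = 361, r = 20);
translate([284, 232, 0]) cylinder(h = 361, r = 20);


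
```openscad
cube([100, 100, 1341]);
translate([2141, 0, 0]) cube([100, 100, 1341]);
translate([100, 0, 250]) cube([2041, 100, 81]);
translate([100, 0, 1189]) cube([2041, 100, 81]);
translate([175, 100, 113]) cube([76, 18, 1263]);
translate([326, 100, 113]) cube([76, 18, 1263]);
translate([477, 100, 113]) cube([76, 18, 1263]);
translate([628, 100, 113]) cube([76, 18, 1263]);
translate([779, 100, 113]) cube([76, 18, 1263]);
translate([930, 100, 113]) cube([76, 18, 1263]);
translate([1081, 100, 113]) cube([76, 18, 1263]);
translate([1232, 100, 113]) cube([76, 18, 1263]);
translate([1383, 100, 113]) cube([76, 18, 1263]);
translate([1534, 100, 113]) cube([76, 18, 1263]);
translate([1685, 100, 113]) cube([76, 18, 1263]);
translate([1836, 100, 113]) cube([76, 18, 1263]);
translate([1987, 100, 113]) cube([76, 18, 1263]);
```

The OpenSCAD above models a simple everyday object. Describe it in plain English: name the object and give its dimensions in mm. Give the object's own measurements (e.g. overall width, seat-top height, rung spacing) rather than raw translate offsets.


A fence section. Two 100×100 mm posts, 1341 mm tall, stand on the floor with a clear span of 2041 mm between their inner faces. Two horizontal rails of 100×81 mm section span the gap between the posts with their undersides at z = 250 mm and z = 1189 mm, flush with the posts' −y face. 13 pickets, each 76 mm wide, 18 mm thick and 1263 mm tall, are fixed to the +y face of the rails with their bottoms at z = 113 mm, spaced across the span with a 75 mm gap after the −x post and between neighbouring pickets, with 78 mm left before the +x post.


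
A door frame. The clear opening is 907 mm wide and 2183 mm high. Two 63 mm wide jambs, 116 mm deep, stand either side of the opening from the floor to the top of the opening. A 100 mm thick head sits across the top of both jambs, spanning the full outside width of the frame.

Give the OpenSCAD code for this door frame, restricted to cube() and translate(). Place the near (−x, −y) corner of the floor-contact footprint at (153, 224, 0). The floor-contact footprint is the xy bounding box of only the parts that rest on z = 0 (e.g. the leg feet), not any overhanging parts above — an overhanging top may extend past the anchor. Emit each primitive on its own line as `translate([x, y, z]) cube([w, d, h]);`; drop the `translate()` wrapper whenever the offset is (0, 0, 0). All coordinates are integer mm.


translate([153, 224, 0]) cube([63, 116, 2183]);
translate([1123, 224, 0]) cube([63, 116, 2183]);
translate([153, 224, 2183]) cube([1033, 116, 100]);


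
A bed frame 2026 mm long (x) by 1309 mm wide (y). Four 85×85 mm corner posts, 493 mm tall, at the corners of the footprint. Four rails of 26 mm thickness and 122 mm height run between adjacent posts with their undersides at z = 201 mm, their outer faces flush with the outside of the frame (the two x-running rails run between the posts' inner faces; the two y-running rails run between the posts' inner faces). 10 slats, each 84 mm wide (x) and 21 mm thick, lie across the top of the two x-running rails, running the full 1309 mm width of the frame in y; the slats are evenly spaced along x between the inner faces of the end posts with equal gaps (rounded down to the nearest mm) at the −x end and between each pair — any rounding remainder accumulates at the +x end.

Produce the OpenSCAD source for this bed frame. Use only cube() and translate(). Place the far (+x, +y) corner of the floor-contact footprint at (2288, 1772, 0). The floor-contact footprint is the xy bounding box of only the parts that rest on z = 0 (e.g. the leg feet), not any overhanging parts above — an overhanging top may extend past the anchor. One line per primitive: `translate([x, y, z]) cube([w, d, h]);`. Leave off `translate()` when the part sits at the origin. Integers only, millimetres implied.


translate([262, 463, 0]) cube([85, 85, 493]);
translate([262, 1687, 0]) cube([85, 85, 493]);
translate([2203, 463, 0]) cube([85, 85, 493]);
translate([2203, 1687, 0]) cube([85, 85, 493]);
translate([347, 463, 201]) cube([1856, 26, 122]);
translate([347, 1746, 201]) cube([1856, 26, 122]);
translate([262, 548, 201]) cube([26, 1139, 122]);
translate([2262, 548, 201]) cube([26, 1139, 122]);
translate([439, 463, 323]) cube([84, 1309, 21]);
translate([615, 463, 323]) cube([84, 1309, 21]);
translate([791, 463, 323]) cube([84, 1309, 21]);
translate([967, 463, 323]) cube([84, 1309, 21]);
translate([1143, 463, 323]) cube([84, 1309, 21]);
translate([1319, 463, 323]) cube([84, 1309, 21]);
translate([1495, 463, 323]) cube([84, 1309, 21]);
translate([1671, 463, 323]) cube([84, 1309, 21]);
translate([1847, 463, 323]) cube([84, 1309, 21]);
translate([2023, 463, 323]) cube([84, 1309, 21]);


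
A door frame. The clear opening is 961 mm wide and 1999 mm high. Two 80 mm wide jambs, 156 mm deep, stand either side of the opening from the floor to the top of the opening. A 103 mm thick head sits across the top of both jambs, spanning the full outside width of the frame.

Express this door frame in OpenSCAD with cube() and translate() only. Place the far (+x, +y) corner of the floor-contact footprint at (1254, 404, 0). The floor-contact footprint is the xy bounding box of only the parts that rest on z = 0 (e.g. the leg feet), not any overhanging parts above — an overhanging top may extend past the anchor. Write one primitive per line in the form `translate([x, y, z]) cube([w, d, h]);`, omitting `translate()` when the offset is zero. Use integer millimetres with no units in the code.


translate([133, 248, 0]) cube([80, 156, 1999]);
translate([1174, 248, 0]) cube([80, 156, 1999]);
translate([133, 248, 1999]) cube([1121, 156, 103]);


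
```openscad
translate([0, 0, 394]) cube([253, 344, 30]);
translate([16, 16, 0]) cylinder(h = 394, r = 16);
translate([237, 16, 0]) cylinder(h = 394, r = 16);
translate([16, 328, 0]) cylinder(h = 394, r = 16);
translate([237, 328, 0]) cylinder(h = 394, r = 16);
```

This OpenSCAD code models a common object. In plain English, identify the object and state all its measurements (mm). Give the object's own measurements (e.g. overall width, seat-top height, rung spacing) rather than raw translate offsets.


A four-legged stool. The seat is a 253×344×30 mm slab whose top surface is at z = 424 mm; four round legs, each 32 mm in diameter, run from the floor (z = 0) to the underside of the seat, each leg's axis is inset half a diameter from the nearest pair of seat edges (so the leg's bounding box is flush with the corner).


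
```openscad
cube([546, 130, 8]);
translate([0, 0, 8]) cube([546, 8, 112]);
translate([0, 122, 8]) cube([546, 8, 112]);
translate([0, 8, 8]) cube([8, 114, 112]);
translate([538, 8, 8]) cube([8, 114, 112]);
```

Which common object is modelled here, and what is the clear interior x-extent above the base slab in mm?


An open box. The internal width is 530 mm.

A 546×130 base slab with four walls standing on it — an open box. The base is 546 mm wide and the walls are 8 mm thick, so the internal width is 546 − 2 × 8 = 530 mm.


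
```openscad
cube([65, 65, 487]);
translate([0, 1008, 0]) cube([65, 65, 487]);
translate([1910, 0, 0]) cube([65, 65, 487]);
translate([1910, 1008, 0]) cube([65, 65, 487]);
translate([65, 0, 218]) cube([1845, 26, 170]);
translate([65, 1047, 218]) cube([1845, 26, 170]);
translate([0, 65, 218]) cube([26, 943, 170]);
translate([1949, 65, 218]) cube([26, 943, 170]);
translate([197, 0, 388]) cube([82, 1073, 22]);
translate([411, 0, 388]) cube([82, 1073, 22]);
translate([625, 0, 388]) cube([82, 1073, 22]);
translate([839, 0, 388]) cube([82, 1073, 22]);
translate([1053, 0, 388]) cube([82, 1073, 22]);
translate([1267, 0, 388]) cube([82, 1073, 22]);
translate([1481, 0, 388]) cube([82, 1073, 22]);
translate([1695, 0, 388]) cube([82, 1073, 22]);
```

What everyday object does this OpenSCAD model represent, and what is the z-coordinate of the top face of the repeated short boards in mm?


A bed frame. The slat-top height is 410 mm.

Four posts, four rails, and a row of slats — a bed frame. Slats sit on the rails at z = 218 + 170 = 388; with slat thickness 22, the top is 410 mm.


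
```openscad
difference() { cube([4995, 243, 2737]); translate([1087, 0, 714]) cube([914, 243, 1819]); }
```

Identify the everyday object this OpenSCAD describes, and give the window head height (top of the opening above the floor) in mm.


A wall with a window opening. The window head height is 2533 mm.

A wall with a rectangular opening subtracted — a window. Sill at z = 714, opening 1819 mm tall, so the head is at 714 + 1819 = 2533 mm.


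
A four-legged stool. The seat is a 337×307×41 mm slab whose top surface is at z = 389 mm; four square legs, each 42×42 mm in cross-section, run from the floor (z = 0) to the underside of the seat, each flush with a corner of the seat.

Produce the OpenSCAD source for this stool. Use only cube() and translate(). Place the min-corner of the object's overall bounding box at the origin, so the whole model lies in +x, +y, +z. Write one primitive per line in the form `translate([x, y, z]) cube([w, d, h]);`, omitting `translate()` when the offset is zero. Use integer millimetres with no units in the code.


translate([0, 0, 348]) cube([337, 307, 41]);
cube([42, 42, 348]);
translate([295, 0, 0]) cube([42, 42, 348]);
translate([0, 265, 0]) cube([42, 42, 348]);
translate([295, 265, 0]) cube([42, 42, 348]);


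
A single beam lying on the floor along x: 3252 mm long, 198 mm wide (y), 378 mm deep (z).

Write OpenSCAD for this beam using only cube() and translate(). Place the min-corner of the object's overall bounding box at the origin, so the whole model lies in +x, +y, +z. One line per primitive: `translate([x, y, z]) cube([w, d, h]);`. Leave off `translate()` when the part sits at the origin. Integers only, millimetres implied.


cube([3252, 198, 378]);


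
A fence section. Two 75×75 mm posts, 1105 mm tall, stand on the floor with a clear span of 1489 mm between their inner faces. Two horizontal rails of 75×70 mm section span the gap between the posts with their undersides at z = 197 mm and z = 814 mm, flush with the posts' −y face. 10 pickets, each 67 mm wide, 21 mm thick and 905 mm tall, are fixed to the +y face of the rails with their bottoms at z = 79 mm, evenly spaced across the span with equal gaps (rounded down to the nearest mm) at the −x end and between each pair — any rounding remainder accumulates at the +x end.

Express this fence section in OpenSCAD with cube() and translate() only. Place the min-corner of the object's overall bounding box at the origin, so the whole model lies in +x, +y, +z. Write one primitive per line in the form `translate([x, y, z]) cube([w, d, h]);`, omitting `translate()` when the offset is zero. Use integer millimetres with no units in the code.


cube([75, 75, 1105]);
translate([1564, 0, 0]) cube([75, 75, 1105]);
translate([75, 0, 197]) cube([1489, 75, 70]);
translate([75, 0, 814]) cube([1489, 75, 70]);
translate([149, 75, 79]) cube([67, 21, 905]);
translate([290, 75, 79]) cube([67, 21, 905]);
translate([431, 75, 79]) cube([67, 21, 905]);
translate([572, 75, 79]) cube([67, 21, 905]);
translate([713, 75, 79]) cube([67, 21, 905]);
translate([854, 75, 79]) cube([67, 21, 905]);
translate([995, 75, 79]) cube([67, 21, 905]);
translate([1136, 75, 79]) cube([67, 21, 905]);
translate([1277, 75, 79]) cube([67, 21, 905]);
translate([1418, 75, 79]) cube([67, 21, 905]);


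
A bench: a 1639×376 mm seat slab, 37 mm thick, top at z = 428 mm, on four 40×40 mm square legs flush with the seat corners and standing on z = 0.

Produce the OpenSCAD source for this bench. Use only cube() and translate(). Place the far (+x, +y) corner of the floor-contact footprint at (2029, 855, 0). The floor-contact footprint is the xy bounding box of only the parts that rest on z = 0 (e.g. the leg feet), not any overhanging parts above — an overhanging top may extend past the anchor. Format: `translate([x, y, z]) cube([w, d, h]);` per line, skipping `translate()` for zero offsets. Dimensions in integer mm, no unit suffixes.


// leg_h = 428 − 37 = 391
translate([390, 479, 391]) cube([1639, 376, 37]);
translate([390, 479, 0]) cube([40, 40, 391]);
translate([390, 815, 0]) cube([40, 40, 391]);
translate([1989, 479, 0]) cube([40, 40, 391]);
translate([1989, 815, 0]) cube([40, 40, 391]);


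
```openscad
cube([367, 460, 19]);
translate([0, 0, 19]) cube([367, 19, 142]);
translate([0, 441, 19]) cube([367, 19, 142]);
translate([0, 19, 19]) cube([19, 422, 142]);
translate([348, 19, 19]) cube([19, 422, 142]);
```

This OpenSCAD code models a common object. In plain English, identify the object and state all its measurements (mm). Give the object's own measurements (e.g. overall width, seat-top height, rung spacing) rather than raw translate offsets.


An open-topped rectangular box: outside dimensions 367×460×161 mm, with a uniform wall and base thickness of 19 mm. The base is a full 367×460 slab on the floor; four walls sit on top of the base. The front and back walls (the −y and +y sides) span the full width; the two side walls fit between them.


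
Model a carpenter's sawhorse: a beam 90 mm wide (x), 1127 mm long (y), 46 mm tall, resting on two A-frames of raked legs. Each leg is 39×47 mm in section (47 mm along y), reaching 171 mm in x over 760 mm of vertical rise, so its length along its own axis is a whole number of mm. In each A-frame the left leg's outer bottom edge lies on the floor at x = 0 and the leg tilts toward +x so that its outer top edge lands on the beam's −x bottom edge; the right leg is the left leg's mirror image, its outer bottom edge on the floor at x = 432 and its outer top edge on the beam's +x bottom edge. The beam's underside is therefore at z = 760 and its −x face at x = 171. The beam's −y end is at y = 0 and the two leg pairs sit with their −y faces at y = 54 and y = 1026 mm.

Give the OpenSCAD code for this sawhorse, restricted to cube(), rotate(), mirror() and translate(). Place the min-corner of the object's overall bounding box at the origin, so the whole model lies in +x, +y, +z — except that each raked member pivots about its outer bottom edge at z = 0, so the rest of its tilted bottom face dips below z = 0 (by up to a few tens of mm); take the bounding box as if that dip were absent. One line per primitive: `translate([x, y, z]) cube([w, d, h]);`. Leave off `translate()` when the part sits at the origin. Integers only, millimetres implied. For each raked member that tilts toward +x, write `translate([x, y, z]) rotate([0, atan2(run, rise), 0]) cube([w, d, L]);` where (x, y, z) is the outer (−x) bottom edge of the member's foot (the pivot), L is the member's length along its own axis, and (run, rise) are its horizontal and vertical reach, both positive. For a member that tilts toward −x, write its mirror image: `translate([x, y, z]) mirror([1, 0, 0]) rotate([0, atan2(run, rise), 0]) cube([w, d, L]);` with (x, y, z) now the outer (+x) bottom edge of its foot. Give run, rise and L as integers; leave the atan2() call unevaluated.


// leg length = √(171² + 760²) = 779
// right-leg outer foot x = 2·171 + 90 = 432
// beam min-corner = (171, 0, 760)
translate([171, 0, 760]) cube([90, 1127, 46]);
translate([0, 54, 0]) rotate([0, atan2(171, 760), 0]) cube([39, 47, 779]);
translate([432, 54, 0]) mirror([1, 0, 0]) rotate([0, atan2(171, 760), 0]) cube([39, 47, 779]);
translate([0, 1026, 0]) rotate([0, atan2(171, 760), 0]) cube([39, 47, 779]);
translate([432, 1026, 0]) mirror([1, 0, 0]) rotate([0, atan2(171, 760), 0]) cube([39, 47, 779]);


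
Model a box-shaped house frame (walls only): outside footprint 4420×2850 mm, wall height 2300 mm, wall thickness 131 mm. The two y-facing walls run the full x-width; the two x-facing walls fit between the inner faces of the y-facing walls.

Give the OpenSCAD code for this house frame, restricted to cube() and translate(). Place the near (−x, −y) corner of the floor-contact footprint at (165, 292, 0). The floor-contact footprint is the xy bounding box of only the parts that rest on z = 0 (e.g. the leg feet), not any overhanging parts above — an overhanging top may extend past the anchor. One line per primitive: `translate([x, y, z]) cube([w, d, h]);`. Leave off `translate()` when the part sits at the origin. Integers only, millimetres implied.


translate([165, 292, 0]) cube([4420, 131, 2300]);
translate([165, 3011, 0]) cube([4420, 131, 2300]);
translate([165, 423, 0]) cube([131, 2588, 2300]);
translate([4454, 423, 0]) cube([131, 2588, 2300]);


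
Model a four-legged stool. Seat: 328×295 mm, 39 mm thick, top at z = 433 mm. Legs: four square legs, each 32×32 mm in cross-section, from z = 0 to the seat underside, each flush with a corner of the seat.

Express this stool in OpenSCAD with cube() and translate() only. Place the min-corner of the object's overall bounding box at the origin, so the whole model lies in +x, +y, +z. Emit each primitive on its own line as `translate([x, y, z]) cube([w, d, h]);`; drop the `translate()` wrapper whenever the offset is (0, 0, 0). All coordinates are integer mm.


translate([0, 0, 394]) cube([328, 295, 39]);
cube([32, 32, 394]);
translate([296, 0, 0]) cube([32, 32, 394]);
translate([0, 263, 0]) cube([32, 32, 394]);
translate([296, 263, 0]) cube([32, 32, 394]);


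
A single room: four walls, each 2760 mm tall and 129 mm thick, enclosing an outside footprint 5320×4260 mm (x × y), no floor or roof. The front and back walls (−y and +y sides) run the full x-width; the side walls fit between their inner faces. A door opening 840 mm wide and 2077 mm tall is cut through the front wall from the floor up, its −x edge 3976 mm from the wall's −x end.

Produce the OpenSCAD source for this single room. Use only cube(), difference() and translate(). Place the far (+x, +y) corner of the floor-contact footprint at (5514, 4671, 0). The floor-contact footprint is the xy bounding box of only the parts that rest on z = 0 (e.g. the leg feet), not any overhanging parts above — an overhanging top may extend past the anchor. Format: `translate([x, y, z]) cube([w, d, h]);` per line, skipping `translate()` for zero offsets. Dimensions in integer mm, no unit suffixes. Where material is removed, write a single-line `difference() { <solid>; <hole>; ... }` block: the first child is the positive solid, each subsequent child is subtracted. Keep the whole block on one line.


difference() { translate([194, 411, 0]) cube([5320, 129, 2760]); translate([4170, 411, 0]) cube([840, 129, 2077]); }
translate([194, 4542, 0]) cube([5320, 129, 2760]);
translate([194, 540, 0]) cube([129, 4002, 2760]);
translate([5385, 540, 0]) cube([129, 4002, 2760]);
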